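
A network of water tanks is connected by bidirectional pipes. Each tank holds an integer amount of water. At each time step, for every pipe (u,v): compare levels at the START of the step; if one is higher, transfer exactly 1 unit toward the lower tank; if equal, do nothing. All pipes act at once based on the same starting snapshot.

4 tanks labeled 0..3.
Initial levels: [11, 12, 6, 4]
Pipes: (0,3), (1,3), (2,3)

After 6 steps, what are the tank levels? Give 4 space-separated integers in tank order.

Step 1: flows [0->3,1->3,2->3] -> levels [10 11 5 7]
Step 2: flows [0->3,1->3,3->2] -> levels [9 10 6 8]
Step 3: flows [0->3,1->3,3->2] -> levels [8 9 7 9]
Step 4: flows [3->0,1=3,3->2] -> levels [9 9 8 7]
Step 5: flows [0->3,1->3,2->3] -> levels [8 8 7 10]
Step 6: flows [3->0,3->1,3->2] -> levels [9 9 8 7]

Answer: 9 9 8 7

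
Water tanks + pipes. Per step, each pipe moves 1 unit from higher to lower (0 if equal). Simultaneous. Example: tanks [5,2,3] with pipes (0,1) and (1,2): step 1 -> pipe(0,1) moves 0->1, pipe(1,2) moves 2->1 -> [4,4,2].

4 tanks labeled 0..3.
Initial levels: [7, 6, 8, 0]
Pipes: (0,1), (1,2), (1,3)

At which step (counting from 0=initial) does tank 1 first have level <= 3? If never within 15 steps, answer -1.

Step 1: flows [0->1,2->1,1->3] -> levels [6 7 7 1]
Step 2: flows [1->0,1=2,1->3] -> levels [7 5 7 2]
Step 3: flows [0->1,2->1,1->3] -> levels [6 6 6 3]
Step 4: flows [0=1,1=2,1->3] -> levels [6 5 6 4]
Step 5: flows [0->1,2->1,1->3] -> levels [5 6 5 5]
Step 6: flows [1->0,1->2,1->3] -> levels [6 3 6 6]
Tank 1 first reaches <=3 at step 6

Answer: 6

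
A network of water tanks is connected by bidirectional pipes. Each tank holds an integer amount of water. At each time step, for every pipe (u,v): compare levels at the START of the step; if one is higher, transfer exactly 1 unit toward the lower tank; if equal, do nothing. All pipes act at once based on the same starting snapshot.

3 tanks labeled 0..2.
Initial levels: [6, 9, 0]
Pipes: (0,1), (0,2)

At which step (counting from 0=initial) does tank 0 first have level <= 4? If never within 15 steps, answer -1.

Step 1: flows [1->0,0->2] -> levels [6 8 1]
Step 2: flows [1->0,0->2] -> levels [6 7 2]
Step 3: flows [1->0,0->2] -> levels [6 6 3]
Step 4: flows [0=1,0->2] -> levels [5 6 4]
Step 5: flows [1->0,0->2] -> levels [5 5 5]
Step 6: flows [0=1,0=2] -> levels [5 5 5]
  -> stable; tank 0 stays at 5 > 4
Tank 0 never reaches <=4 within 15 steps

Answer: -1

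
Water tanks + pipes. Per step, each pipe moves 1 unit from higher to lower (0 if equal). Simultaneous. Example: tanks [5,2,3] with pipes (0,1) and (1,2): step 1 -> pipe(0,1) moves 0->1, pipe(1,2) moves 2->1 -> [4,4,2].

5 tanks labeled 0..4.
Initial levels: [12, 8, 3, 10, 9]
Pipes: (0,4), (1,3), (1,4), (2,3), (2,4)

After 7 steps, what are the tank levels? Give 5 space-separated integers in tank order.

Step 1: flows [0->4,3->1,4->1,3->2,4->2] -> levels [11 10 5 8 8]
Step 2: flows [0->4,1->3,1->4,3->2,4->2] -> levels [10 8 7 8 9]
Step 3: flows [0->4,1=3,4->1,3->2,4->2] -> levels [9 9 9 7 8]
Step 4: flows [0->4,1->3,1->4,2->3,2->4] -> levels [8 7 7 9 11]
Step 5: flows [4->0,3->1,4->1,3->2,4->2] -> levels [9 9 9 7 8]
  -> period-2 cycle: step 5 state = step 3 state
  -> state at step 7: (7-3) mod 2 = 0, same as step 3 -> [9 9 9 7 8]

Answer: 9 9 9 7 8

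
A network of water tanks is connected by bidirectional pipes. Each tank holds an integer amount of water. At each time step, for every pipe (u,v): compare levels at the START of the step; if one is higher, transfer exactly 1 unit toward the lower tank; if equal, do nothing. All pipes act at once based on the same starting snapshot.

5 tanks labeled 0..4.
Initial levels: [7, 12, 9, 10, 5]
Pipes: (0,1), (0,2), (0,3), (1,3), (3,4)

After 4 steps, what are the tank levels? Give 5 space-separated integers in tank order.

Answer: 8 9 9 10 7

Derivation:
Step 1: flows [1->0,2->0,3->0,1->3,3->4] -> levels [10 10 8 9 6]
Step 2: flows [0=1,0->2,0->3,1->3,3->4] -> levels [8 9 9 10 7]
Step 3: flows [1->0,2->0,3->0,3->1,3->4] -> levels [11 9 8 7 8]
Step 4: flows [0->1,0->2,0->3,1->3,4->3] -> levels [8 9 9 10 7]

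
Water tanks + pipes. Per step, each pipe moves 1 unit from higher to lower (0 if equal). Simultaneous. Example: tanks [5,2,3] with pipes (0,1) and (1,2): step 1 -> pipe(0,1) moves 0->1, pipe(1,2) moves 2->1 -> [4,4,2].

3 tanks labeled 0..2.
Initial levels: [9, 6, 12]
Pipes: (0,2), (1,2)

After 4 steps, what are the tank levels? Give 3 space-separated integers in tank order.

Step 1: flows [2->0,2->1] -> levels [10 7 10]
Step 2: flows [0=2,2->1] -> levels [10 8 9]
Step 3: flows [0->2,2->1] -> levels [9 9 9]
Step 4: flows [0=2,1=2] -> levels [9 9 9]

Answer: 9 9 9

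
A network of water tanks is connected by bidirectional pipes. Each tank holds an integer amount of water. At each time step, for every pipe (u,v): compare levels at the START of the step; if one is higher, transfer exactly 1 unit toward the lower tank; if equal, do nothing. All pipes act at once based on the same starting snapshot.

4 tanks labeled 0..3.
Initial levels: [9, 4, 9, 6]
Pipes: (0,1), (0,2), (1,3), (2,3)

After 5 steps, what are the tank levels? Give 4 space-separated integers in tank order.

Step 1: flows [0->1,0=2,3->1,2->3] -> levels [8 6 8 6]
Step 2: flows [0->1,0=2,1=3,2->3] -> levels [7 7 7 7]
Step 3: flows [0=1,0=2,1=3,2=3] -> levels [7 7 7 7]
  -> stable; steps 4..5 unchanged -> [7 7 7 7]

Answer: 7 7 7 7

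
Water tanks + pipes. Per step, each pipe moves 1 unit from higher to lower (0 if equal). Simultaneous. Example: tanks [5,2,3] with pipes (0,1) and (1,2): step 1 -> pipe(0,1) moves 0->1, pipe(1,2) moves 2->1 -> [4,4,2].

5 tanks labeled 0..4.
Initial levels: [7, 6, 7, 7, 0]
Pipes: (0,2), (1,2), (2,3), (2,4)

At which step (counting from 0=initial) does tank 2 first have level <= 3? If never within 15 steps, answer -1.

Answer: 3

Derivation:
Step 1: flows [0=2,2->1,2=3,2->4] -> levels [7 7 5 7 1]
Step 2: flows [0->2,1->2,3->2,2->4] -> levels [6 6 7 6 2]
Step 3: flows [2->0,2->1,2->3,2->4] -> levels [7 7 3 7 3]
Tank 2 first reaches <=3 at step 3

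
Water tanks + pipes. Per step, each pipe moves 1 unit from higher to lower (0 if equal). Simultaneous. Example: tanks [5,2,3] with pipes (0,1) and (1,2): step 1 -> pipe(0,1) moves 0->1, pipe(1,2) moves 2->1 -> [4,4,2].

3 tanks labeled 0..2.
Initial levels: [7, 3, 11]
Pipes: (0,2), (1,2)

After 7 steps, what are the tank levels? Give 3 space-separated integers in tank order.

Answer: 7 7 7

Derivation:
Step 1: flows [2->0,2->1] -> levels [8 4 9]
Step 2: flows [2->0,2->1] -> levels [9 5 7]
Step 3: flows [0->2,2->1] -> levels [8 6 7]
Step 4: flows [0->2,2->1] -> levels [7 7 7]
Step 5: flows [0=2,1=2] -> levels [7 7 7]
  -> stable; steps 6..7 unchanged -> [7 7 7]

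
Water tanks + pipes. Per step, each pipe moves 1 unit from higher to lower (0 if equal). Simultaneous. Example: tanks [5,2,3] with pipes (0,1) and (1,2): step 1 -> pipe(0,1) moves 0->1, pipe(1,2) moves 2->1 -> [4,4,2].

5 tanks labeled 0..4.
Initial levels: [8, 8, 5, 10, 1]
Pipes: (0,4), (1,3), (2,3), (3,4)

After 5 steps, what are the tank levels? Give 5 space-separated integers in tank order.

Step 1: flows [0->4,3->1,3->2,3->4] -> levels [7 9 6 7 3]
Step 2: flows [0->4,1->3,3->2,3->4] -> levels [6 8 7 6 5]
Step 3: flows [0->4,1->3,2->3,3->4] -> levels [5 7 6 7 7]
Step 4: flows [4->0,1=3,3->2,3=4] -> levels [6 7 7 6 6]
Step 5: flows [0=4,1->3,2->3,3=4] -> levels [6 6 6 8 6]

Answer: 6 6 6 8 6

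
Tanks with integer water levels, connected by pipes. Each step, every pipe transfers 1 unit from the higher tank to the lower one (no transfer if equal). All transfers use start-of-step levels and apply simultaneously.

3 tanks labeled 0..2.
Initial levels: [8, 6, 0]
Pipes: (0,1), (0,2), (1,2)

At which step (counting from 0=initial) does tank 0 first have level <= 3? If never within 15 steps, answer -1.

Step 1: flows [0->1,0->2,1->2] -> levels [6 6 2]
Step 2: flows [0=1,0->2,1->2] -> levels [5 5 4]
Step 3: flows [0=1,0->2,1->2] -> levels [4 4 6]
Step 4: flows [0=1,2->0,2->1] -> levels [5 5 4]
  -> period-2 cycle (repeats step 2); tank 0 never drops to <=3
Tank 0 never reaches <=3 within 15 steps

Answer: -1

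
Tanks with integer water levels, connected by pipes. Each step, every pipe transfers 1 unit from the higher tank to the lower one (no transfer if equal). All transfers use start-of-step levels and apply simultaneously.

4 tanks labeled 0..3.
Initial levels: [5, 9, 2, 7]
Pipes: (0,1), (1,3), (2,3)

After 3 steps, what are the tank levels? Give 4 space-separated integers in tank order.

Step 1: flows [1->0,1->3,3->2] -> levels [6 7 3 7]
Step 2: flows [1->0,1=3,3->2] -> levels [7 6 4 6]
Step 3: flows [0->1,1=3,3->2] -> levels [6 7 5 5]

Answer: 6 7 5 5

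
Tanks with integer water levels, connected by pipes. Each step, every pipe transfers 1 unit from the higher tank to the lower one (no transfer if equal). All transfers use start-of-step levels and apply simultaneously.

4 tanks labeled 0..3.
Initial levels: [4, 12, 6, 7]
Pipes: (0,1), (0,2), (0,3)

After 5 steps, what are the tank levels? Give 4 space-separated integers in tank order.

Answer: 8 7 7 7

Derivation:
Step 1: flows [1->0,2->0,3->0] -> levels [7 11 5 6]
Step 2: flows [1->0,0->2,0->3] -> levels [6 10 6 7]
Step 3: flows [1->0,0=2,3->0] -> levels [8 9 6 6]
Step 4: flows [1->0,0->2,0->3] -> levels [7 8 7 7]
Step 5: flows [1->0,0=2,0=3] -> levels [8 7 7 7]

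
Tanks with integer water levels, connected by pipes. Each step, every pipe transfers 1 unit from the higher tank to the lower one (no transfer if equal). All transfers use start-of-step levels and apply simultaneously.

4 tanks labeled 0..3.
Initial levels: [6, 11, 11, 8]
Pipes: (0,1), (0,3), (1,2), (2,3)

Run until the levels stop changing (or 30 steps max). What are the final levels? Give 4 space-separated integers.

Answer: 9 9 9 9

Derivation:
Step 1: flows [1->0,3->0,1=2,2->3] -> levels [8 10 10 8]
Step 2: flows [1->0,0=3,1=2,2->3] -> levels [9 9 9 9]
Step 3: flows [0=1,0=3,1=2,2=3] -> levels [9 9 9 9]
  -> stable (no change)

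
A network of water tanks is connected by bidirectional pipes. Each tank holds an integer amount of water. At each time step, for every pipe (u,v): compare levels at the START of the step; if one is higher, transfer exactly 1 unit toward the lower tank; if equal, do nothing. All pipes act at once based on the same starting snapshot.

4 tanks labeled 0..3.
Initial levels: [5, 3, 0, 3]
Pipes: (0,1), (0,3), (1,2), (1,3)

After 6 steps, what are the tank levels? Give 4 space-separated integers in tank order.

Answer: 3 4 2 2

Derivation:
Step 1: flows [0->1,0->3,1->2,1=3] -> levels [3 3 1 4]
Step 2: flows [0=1,3->0,1->2,3->1] -> levels [4 3 2 2]
Step 3: flows [0->1,0->3,1->2,1->3] -> levels [2 2 3 4]
Step 4: flows [0=1,3->0,2->1,3->1] -> levels [3 4 2 2]
Step 5: flows [1->0,0->3,1->2,1->3] -> levels [3 1 3 4]
Step 6: flows [0->1,3->0,2->1,3->1] -> levels [3 4 2 2]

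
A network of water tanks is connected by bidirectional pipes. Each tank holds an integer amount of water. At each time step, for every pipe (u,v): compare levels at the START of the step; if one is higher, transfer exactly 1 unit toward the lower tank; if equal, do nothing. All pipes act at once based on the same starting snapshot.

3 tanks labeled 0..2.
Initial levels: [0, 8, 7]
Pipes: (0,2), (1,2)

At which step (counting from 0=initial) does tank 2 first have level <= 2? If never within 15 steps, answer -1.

Answer: -1

Derivation:
Step 1: flows [2->0,1->2] -> levels [1 7 7]
Step 2: flows [2->0,1=2] -> levels [2 7 6]
Step 3: flows [2->0,1->2] -> levels [3 6 6]
Step 4: flows [2->0,1=2] -> levels [4 6 5]
Step 5: flows [2->0,1->2] -> levels [5 5 5]
Step 6: flows [0=2,1=2] -> levels [5 5 5]
  -> stable; tank 2 stays at 5 > 2
Tank 2 never reaches <=2 within 15 steps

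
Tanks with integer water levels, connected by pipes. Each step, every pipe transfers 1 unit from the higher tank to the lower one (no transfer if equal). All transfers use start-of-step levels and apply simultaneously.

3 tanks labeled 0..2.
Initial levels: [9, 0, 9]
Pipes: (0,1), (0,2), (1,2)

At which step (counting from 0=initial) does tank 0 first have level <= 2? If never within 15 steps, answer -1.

Answer: -1

Derivation:
Step 1: flows [0->1,0=2,2->1] -> levels [8 2 8]
Step 2: flows [0->1,0=2,2->1] -> levels [7 4 7]
Step 3: flows [0->1,0=2,2->1] -> levels [6 6 6]
Step 4: flows [0=1,0=2,1=2] -> levels [6 6 6]
  -> stable; tank 0 stays at 6 > 2
Tank 0 never reaches <=2 within 15 steps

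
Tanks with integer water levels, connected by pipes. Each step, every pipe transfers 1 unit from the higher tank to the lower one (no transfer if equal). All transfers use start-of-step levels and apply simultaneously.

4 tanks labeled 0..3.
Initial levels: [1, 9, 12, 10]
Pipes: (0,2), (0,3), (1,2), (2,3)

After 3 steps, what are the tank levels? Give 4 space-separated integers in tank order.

Step 1: flows [2->0,3->0,2->1,2->3] -> levels [3 10 9 10]
Step 2: flows [2->0,3->0,1->2,3->2] -> levels [5 9 10 8]
Step 3: flows [2->0,3->0,2->1,2->3] -> levels [7 10 7 8]

Answer: 7 10 7 8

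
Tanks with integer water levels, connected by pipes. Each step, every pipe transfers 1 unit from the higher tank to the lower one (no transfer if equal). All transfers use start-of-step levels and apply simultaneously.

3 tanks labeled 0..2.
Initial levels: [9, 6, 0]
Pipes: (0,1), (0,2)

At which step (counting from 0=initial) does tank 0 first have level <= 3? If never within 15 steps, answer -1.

Answer: -1

Derivation:
Step 1: flows [0->1,0->2] -> levels [7 7 1]
Step 2: flows [0=1,0->2] -> levels [6 7 2]
Step 3: flows [1->0,0->2] -> levels [6 6 3]
Step 4: flows [0=1,0->2] -> levels [5 6 4]
Step 5: flows [1->0,0->2] -> levels [5 5 5]
Step 6: flows [0=1,0=2] -> levels [5 5 5]
  -> stable; tank 0 stays at 5 > 3
Tank 0 never reaches <=3 within 15 steps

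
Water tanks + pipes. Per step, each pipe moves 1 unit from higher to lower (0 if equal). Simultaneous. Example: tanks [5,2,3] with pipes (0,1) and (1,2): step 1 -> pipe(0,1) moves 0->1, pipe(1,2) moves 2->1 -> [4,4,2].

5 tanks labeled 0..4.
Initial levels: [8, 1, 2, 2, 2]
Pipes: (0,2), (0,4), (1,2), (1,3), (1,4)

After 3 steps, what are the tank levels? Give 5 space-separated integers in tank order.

Step 1: flows [0->2,0->4,2->1,3->1,4->1] -> levels [6 4 2 1 2]
Step 2: flows [0->2,0->4,1->2,1->3,1->4] -> levels [4 1 4 2 4]
Step 3: flows [0=2,0=4,2->1,3->1,4->1] -> levels [4 4 3 1 3]

Answer: 4 4 3 1 3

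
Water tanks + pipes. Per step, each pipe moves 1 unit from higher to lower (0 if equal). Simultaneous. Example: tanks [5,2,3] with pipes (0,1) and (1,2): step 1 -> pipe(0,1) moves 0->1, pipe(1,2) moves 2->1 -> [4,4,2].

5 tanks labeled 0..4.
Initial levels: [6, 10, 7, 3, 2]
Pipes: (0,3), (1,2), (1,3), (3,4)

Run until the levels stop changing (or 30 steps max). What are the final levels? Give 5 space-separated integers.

Step 1: flows [0->3,1->2,1->3,3->4] -> levels [5 8 8 4 3]
Step 2: flows [0->3,1=2,1->3,3->4] -> levels [4 7 8 5 4]
Step 3: flows [3->0,2->1,1->3,3->4] -> levels [5 7 7 4 5]
Step 4: flows [0->3,1=2,1->3,4->3] -> levels [4 6 7 7 4]
Step 5: flows [3->0,2->1,3->1,3->4] -> levels [5 8 6 4 5]
Step 6: flows [0->3,1->2,1->3,4->3] -> levels [4 6 7 7 4]
  -> period-2 cycle: step 6 state = step 4 state; never stabilizes
  -> state at step 30: (30-4) mod 2 = 0, same as step 4 -> [4 6 7 7 4]

Answer: 4 6 7 7 4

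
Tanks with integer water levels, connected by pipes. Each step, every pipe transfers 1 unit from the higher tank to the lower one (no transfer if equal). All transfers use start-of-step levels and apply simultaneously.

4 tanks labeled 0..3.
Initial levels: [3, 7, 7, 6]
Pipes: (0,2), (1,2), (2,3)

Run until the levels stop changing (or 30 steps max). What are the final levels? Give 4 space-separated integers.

Step 1: flows [2->0,1=2,2->3] -> levels [4 7 5 7]
Step 2: flows [2->0,1->2,3->2] -> levels [5 6 6 6]
Step 3: flows [2->0,1=2,2=3] -> levels [6 6 5 6]
Step 4: flows [0->2,1->2,3->2] -> levels [5 5 8 5]
Step 5: flows [2->0,2->1,2->3] -> levels [6 6 5 6]
  -> period-2 cycle: step 5 state = step 3 state; never stabilizes
  -> state at step 30: (30-3) mod 2 = 1, same as step 4 -> [5 5 8 5]

Answer: 5 5 8 5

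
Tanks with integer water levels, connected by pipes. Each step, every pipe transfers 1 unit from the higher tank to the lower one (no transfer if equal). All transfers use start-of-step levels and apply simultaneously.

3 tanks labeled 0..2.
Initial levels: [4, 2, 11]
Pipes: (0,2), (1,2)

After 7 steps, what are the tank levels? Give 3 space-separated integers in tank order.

Answer: 6 6 5

Derivation:
Step 1: flows [2->0,2->1] -> levels [5 3 9]
Step 2: flows [2->0,2->1] -> levels [6 4 7]
Step 3: flows [2->0,2->1] -> levels [7 5 5]
Step 4: flows [0->2,1=2] -> levels [6 5 6]
Step 5: flows [0=2,2->1] -> levels [6 6 5]
Step 6: flows [0->2,1->2] -> levels [5 5 7]
Step 7: flows [2->0,2->1] -> levels [6 6 5]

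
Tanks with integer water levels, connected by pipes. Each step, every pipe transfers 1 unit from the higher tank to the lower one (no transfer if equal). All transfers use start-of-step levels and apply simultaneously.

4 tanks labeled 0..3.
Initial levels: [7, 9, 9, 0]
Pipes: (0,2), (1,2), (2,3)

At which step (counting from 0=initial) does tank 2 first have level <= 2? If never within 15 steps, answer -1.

Step 1: flows [2->0,1=2,2->3] -> levels [8 9 7 1]
Step 2: flows [0->2,1->2,2->3] -> levels [7 8 8 2]
Step 3: flows [2->0,1=2,2->3] -> levels [8 8 6 3]
Step 4: flows [0->2,1->2,2->3] -> levels [7 7 7 4]
Step 5: flows [0=2,1=2,2->3] -> levels [7 7 6 5]
Step 6: flows [0->2,1->2,2->3] -> levels [6 6 7 6]
Step 7: flows [2->0,2->1,2->3] -> levels [7 7 4 7]
Step 8: flows [0->2,1->2,3->2] -> levels [6 6 7 6]
  -> period-2 cycle (repeats step 6); tank 2 never drops to <=2
Tank 2 never reaches <=2 within 15 steps

Answer: -1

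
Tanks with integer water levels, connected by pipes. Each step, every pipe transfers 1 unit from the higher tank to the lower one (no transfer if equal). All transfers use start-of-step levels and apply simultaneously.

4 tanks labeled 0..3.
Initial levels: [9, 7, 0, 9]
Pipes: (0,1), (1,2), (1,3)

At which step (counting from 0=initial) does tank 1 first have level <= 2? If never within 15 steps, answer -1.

Step 1: flows [0->1,1->2,3->1] -> levels [8 8 1 8]
Step 2: flows [0=1,1->2,1=3] -> levels [8 7 2 8]
Step 3: flows [0->1,1->2,3->1] -> levels [7 8 3 7]
Step 4: flows [1->0,1->2,1->3] -> levels [8 5 4 8]
Step 5: flows [0->1,1->2,3->1] -> levels [7 6 5 7]
Step 6: flows [0->1,1->2,3->1] -> levels [6 7 6 6]
Step 7: flows [1->0,1->2,1->3] -> levels [7 4 7 7]
Step 8: flows [0->1,2->1,3->1] -> levels [6 7 6 6]
  -> period-2 cycle (repeats step 6); tank 1 never drops to <=2
Tank 1 never reaches <=2 within 15 steps

Answer: -1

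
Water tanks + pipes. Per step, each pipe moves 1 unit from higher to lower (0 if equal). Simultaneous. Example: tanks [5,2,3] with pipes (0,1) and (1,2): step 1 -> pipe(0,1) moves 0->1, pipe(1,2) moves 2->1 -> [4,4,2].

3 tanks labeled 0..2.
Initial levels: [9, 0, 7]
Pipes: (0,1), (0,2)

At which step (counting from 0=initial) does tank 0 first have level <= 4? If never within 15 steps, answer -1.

Answer: 7

Derivation:
Step 1: flows [0->1,0->2] -> levels [7 1 8]
Step 2: flows [0->1,2->0] -> levels [7 2 7]
Step 3: flows [0->1,0=2] -> levels [6 3 7]
Step 4: flows [0->1,2->0] -> levels [6 4 6]
Step 5: flows [0->1,0=2] -> levels [5 5 6]
Step 6: flows [0=1,2->0] -> levels [6 5 5]
Step 7: flows [0->1,0->2] -> levels [4 6 6]
Tank 0 first reaches <=4 at step 7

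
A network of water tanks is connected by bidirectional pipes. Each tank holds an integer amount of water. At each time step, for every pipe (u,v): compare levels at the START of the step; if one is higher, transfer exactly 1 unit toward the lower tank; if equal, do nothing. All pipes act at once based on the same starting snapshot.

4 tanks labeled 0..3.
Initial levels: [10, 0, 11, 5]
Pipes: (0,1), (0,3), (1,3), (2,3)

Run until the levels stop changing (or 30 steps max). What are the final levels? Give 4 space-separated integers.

Answer: 6 6 6 8

Derivation:
Step 1: flows [0->1,0->3,3->1,2->3] -> levels [8 2 10 6]
Step 2: flows [0->1,0->3,3->1,2->3] -> levels [6 4 9 7]
Step 3: flows [0->1,3->0,3->1,2->3] -> levels [6 6 8 6]
Step 4: flows [0=1,0=3,1=3,2->3] -> levels [6 6 7 7]
Step 5: flows [0=1,3->0,3->1,2=3] -> levels [7 7 7 5]
Step 6: flows [0=1,0->3,1->3,2->3] -> levels [6 6 6 8]
Step 7: flows [0=1,3->0,3->1,3->2] -> levels [7 7 7 5]
  -> period-2 cycle: step 7 state = step 5 state; never stabilizes
  -> state at step 30: (30-5) mod 2 = 1, same as step 6 -> [6 6 6 8]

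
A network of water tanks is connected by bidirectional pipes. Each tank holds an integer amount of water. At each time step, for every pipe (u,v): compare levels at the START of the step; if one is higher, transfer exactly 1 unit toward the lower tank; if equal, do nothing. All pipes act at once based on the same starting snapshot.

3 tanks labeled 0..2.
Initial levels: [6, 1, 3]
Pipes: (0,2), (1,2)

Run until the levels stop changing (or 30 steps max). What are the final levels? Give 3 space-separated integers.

Answer: 4 4 2

Derivation:
Step 1: flows [0->2,2->1] -> levels [5 2 3]
Step 2: flows [0->2,2->1] -> levels [4 3 3]
Step 3: flows [0->2,1=2] -> levels [3 3 4]
Step 4: flows [2->0,2->1] -> levels [4 4 2]
Step 5: flows [0->2,1->2] -> levels [3 3 4]
  -> period-2 cycle: step 5 state = step 3 state; never stabilizes
  -> state at step 30: (30-3) mod 2 = 1, same as step 4 -> [4 4 2]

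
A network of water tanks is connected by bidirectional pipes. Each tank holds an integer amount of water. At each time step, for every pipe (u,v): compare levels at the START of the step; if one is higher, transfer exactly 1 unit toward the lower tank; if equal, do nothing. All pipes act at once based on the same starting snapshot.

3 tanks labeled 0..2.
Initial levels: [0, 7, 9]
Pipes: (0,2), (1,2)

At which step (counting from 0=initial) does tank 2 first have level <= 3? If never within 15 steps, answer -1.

Answer: -1

Derivation:
Step 1: flows [2->0,2->1] -> levels [1 8 7]
Step 2: flows [2->0,1->2] -> levels [2 7 7]
Step 3: flows [2->0,1=2] -> levels [3 7 6]
Step 4: flows [2->0,1->2] -> levels [4 6 6]
Step 5: flows [2->0,1=2] -> levels [5 6 5]
Step 6: flows [0=2,1->2] -> levels [5 5 6]
Step 7: flows [2->0,2->1] -> levels [6 6 4]
Step 8: flows [0->2,1->2] -> levels [5 5 6]
  -> period-2 cycle (repeats step 6); tank 2 never drops to <=3
Tank 2 never reaches <=3 within 15 steps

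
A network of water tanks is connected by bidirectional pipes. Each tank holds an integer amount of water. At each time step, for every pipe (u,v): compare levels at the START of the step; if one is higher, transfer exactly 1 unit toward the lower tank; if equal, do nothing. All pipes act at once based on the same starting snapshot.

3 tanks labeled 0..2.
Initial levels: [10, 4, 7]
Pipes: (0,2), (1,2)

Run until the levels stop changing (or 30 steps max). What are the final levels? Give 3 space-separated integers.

Step 1: flows [0->2,2->1] -> levels [9 5 7]
Step 2: flows [0->2,2->1] -> levels [8 6 7]
Step 3: flows [0->2,2->1] -> levels [7 7 7]
Step 4: flows [0=2,1=2] -> levels [7 7 7]
  -> stable (no change)

Answer: 7 7 7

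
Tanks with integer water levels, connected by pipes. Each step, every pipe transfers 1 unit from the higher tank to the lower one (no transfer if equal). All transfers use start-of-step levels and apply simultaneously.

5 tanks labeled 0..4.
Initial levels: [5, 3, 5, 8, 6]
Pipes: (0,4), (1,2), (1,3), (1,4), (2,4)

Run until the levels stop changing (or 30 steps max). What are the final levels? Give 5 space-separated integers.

Answer: 5 4 5 6 7

Derivation:
Step 1: flows [4->0,2->1,3->1,4->1,4->2] -> levels [6 6 5 7 3]
Step 2: flows [0->4,1->2,3->1,1->4,2->4] -> levels [5 5 5 6 6]
Step 3: flows [4->0,1=2,3->1,4->1,4->2] -> levels [6 7 6 5 3]
Step 4: flows [0->4,1->2,1->3,1->4,2->4] -> levels [5 4 6 6 6]
Step 5: flows [4->0,2->1,3->1,4->1,2=4] -> levels [6 7 5 5 4]
Step 6: flows [0->4,1->2,1->3,1->4,2->4] -> levels [5 4 5 6 7]
Step 7: flows [4->0,2->1,3->1,4->1,4->2] -> levels [6 7 5 5 4]
  -> period-2 cycle: step 7 state = step 5 state; never stabilizes
  -> state at step 30: (30-5) mod 2 = 1, same as step 6 -> [5 4 5 6 7]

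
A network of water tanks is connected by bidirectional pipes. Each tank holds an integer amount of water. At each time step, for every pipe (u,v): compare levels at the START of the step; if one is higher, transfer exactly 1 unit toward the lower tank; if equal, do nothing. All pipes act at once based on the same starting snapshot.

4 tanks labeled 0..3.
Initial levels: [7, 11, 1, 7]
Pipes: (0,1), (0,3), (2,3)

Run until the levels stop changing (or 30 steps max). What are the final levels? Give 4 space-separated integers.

Answer: 6 7 6 7

Derivation:
Step 1: flows [1->0,0=3,3->2] -> levels [8 10 2 6]
Step 2: flows [1->0,0->3,3->2] -> levels [8 9 3 6]
Step 3: flows [1->0,0->3,3->2] -> levels [8 8 4 6]
Step 4: flows [0=1,0->3,3->2] -> levels [7 8 5 6]
Step 5: flows [1->0,0->3,3->2] -> levels [7 7 6 6]
Step 6: flows [0=1,0->3,2=3] -> levels [6 7 6 7]
Step 7: flows [1->0,3->0,3->2] -> levels [8 6 7 5]
Step 8: flows [0->1,0->3,2->3] -> levels [6 7 6 7]
  -> period-2 cycle: step 8 state = step 6 state; never stabilizes
  -> state at step 30: (30-6) mod 2 = 0, same as step 6 -> [6 7 6 7]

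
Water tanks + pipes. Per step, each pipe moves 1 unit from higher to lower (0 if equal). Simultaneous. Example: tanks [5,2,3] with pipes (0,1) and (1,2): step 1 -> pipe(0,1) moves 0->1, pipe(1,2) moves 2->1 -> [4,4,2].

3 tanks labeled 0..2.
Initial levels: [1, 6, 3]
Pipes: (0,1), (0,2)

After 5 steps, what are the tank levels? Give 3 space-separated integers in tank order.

Answer: 4 3 3

Derivation:
Step 1: flows [1->0,2->0] -> levels [3 5 2]
Step 2: flows [1->0,0->2] -> levels [3 4 3]
Step 3: flows [1->0,0=2] -> levels [4 3 3]
Step 4: flows [0->1,0->2] -> levels [2 4 4]
Step 5: flows [1->0,2->0] -> levels [4 3 3]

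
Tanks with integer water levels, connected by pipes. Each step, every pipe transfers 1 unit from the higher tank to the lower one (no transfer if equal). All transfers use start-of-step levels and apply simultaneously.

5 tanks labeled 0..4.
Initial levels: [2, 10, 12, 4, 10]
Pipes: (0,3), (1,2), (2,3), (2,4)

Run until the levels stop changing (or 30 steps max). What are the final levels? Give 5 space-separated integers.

Step 1: flows [3->0,2->1,2->3,2->4] -> levels [3 11 9 4 11]
Step 2: flows [3->0,1->2,2->3,4->2] -> levels [4 10 10 4 10]
Step 3: flows [0=3,1=2,2->3,2=4] -> levels [4 10 9 5 10]
Step 4: flows [3->0,1->2,2->3,4->2] -> levels [5 9 10 5 9]
Step 5: flows [0=3,2->1,2->3,2->4] -> levels [5 10 7 6 10]
Step 6: flows [3->0,1->2,2->3,4->2] -> levels [6 9 8 6 9]
Step 7: flows [0=3,1->2,2->3,4->2] -> levels [6 8 9 7 8]
Step 8: flows [3->0,2->1,2->3,2->4] -> levels [7 9 6 7 9]
Step 9: flows [0=3,1->2,3->2,4->2] -> levels [7 8 9 6 8]
Step 10: flows [0->3,2->1,2->3,2->4] -> levels [6 9 6 8 9]
Step 11: flows [3->0,1->2,3->2,4->2] -> levels [7 8 9 6 8]
  -> period-2 cycle: step 11 state = step 9 state; never stabilizes
  -> state at step 30: (30-9) mod 2 = 1, same as step 10 -> [6 9 6 8 9]

Answer: 6 9 6 8 9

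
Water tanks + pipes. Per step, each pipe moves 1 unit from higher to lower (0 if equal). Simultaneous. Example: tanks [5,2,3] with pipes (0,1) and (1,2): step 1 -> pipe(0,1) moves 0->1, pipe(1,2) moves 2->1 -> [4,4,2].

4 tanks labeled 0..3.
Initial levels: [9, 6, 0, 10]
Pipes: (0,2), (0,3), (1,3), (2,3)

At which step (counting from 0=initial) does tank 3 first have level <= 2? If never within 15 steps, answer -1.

Step 1: flows [0->2,3->0,3->1,3->2] -> levels [9 7 2 7]
Step 2: flows [0->2,0->3,1=3,3->2] -> levels [7 7 4 7]
Step 3: flows [0->2,0=3,1=3,3->2] -> levels [6 7 6 6]
Step 4: flows [0=2,0=3,1->3,2=3] -> levels [6 6 6 7]
Step 5: flows [0=2,3->0,3->1,3->2] -> levels [7 7 7 4]
Step 6: flows [0=2,0->3,1->3,2->3] -> levels [6 6 6 7]
  -> period-2 cycle (repeats step 4); tank 3 never drops to <=2
Tank 3 never reaches <=2 within 15 steps

Answer: -1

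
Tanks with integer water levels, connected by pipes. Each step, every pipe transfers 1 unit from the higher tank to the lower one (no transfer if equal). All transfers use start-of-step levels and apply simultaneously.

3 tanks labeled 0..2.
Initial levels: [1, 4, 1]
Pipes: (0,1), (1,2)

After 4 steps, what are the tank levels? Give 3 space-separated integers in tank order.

Answer: 2 2 2

Derivation:
Step 1: flows [1->0,1->2] -> levels [2 2 2]
Step 2: flows [0=1,1=2] -> levels [2 2 2]
  -> stable; steps 3..4 unchanged -> [2 2 2]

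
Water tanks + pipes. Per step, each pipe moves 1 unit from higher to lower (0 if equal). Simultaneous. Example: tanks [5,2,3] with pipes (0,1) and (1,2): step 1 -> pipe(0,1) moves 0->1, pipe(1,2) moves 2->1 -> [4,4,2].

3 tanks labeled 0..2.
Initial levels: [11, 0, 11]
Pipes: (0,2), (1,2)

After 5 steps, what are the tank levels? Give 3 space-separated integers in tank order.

Answer: 9 5 8

Derivation:
Step 1: flows [0=2,2->1] -> levels [11 1 10]
Step 2: flows [0->2,2->1] -> levels [10 2 10]
Step 3: flows [0=2,2->1] -> levels [10 3 9]
Step 4: flows [0->2,2->1] -> levels [9 4 9]
Step 5: flows [0=2,2->1] -> levels [9 5 8]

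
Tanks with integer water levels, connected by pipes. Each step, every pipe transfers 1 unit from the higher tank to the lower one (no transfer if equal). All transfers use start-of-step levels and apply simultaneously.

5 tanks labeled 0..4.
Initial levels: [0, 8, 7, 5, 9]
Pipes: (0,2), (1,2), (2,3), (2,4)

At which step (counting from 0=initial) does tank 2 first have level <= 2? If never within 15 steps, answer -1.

Answer: -1

Derivation:
Step 1: flows [2->0,1->2,2->3,4->2] -> levels [1 7 7 6 8]
Step 2: flows [2->0,1=2,2->3,4->2] -> levels [2 7 6 7 7]
Step 3: flows [2->0,1->2,3->2,4->2] -> levels [3 6 8 6 6]
Step 4: flows [2->0,2->1,2->3,2->4] -> levels [4 7 4 7 7]
Step 5: flows [0=2,1->2,3->2,4->2] -> levels [4 6 7 6 6]
Step 6: flows [2->0,2->1,2->3,2->4] -> levels [5 7 3 7 7]
Step 7: flows [0->2,1->2,3->2,4->2] -> levels [4 6 7 6 6]
  -> period-2 cycle (repeats step 5); tank 2 never drops to <=2
Tank 2 never reaches <=2 within 15 steps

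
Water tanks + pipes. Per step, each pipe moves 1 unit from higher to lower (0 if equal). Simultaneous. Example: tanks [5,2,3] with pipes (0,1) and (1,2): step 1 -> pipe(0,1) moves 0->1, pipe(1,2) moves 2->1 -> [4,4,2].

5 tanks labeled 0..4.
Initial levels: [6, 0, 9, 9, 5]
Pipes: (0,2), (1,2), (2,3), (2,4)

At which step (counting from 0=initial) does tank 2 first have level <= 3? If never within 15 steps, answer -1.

Step 1: flows [2->0,2->1,2=3,2->4] -> levels [7 1 6 9 6]
Step 2: flows [0->2,2->1,3->2,2=4] -> levels [6 2 7 8 6]
Step 3: flows [2->0,2->1,3->2,2->4] -> levels [7 3 5 7 7]
Step 4: flows [0->2,2->1,3->2,4->2] -> levels [6 4 7 6 6]
Step 5: flows [2->0,2->1,2->3,2->4] -> levels [7 5 3 7 7]
Tank 2 first reaches <=3 at step 5

Answer: 5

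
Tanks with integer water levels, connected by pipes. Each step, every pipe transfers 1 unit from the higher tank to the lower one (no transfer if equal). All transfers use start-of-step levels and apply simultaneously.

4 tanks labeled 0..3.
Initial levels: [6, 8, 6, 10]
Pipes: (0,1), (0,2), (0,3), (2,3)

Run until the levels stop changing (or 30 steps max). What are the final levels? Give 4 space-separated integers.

Step 1: flows [1->0,0=2,3->0,3->2] -> levels [8 7 7 8]
Step 2: flows [0->1,0->2,0=3,3->2] -> levels [6 8 9 7]
Step 3: flows [1->0,2->0,3->0,2->3] -> levels [9 7 7 7]
Step 4: flows [0->1,0->2,0->3,2=3] -> levels [6 8 8 8]
Step 5: flows [1->0,2->0,3->0,2=3] -> levels [9 7 7 7]
  -> period-2 cycle: step 5 state = step 3 state; never stabilizes
  -> state at step 30: (30-3) mod 2 = 1, same as step 4 -> [6 8 8 8]

Answer: 6 8 8 8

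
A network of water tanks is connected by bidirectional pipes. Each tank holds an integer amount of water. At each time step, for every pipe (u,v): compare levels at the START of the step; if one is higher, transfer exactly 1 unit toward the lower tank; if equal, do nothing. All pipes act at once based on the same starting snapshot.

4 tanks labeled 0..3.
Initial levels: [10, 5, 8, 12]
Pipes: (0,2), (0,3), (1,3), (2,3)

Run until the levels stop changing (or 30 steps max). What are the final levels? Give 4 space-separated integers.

Step 1: flows [0->2,3->0,3->1,3->2] -> levels [10 6 10 9]
Step 2: flows [0=2,0->3,3->1,2->3] -> levels [9 7 9 10]
Step 3: flows [0=2,3->0,3->1,3->2] -> levels [10 8 10 7]
Step 4: flows [0=2,0->3,1->3,2->3] -> levels [9 7 9 10]
  -> period-2 cycle: step 4 state = step 2 state; never stabilizes
  -> state at step 30: (30-2) mod 2 = 0, same as step 2 -> [9 7 9 10]

Answer: 9 7 9 10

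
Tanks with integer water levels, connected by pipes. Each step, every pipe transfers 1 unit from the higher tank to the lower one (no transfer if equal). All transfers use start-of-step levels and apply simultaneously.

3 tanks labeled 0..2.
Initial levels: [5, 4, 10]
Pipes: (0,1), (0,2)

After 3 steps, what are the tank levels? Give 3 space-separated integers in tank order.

Step 1: flows [0->1,2->0] -> levels [5 5 9]
Step 2: flows [0=1,2->0] -> levels [6 5 8]
Step 3: flows [0->1,2->0] -> levels [6 6 7]

Answer: 6 6 7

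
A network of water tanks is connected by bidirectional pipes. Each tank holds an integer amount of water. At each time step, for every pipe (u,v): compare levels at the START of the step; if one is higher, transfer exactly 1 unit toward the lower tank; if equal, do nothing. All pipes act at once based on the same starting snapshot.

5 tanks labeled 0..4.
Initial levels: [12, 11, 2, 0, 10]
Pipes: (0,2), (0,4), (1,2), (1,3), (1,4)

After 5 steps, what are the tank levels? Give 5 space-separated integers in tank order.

Answer: 8 8 7 5 7

Derivation:
Step 1: flows [0->2,0->4,1->2,1->3,1->4] -> levels [10 8 4 1 12]
Step 2: flows [0->2,4->0,1->2,1->3,4->1] -> levels [10 7 6 2 10]
Step 3: flows [0->2,0=4,1->2,1->3,4->1] -> levels [9 6 8 3 9]
Step 4: flows [0->2,0=4,2->1,1->3,4->1] -> levels [8 7 8 4 8]
Step 5: flows [0=2,0=4,2->1,1->3,4->1] -> levels [8 8 7 5 7]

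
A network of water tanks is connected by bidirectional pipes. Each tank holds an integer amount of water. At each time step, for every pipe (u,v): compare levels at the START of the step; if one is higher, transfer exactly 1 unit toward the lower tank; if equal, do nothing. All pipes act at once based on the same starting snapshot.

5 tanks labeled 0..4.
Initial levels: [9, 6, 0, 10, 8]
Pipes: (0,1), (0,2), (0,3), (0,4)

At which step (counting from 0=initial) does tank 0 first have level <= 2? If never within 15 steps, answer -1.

Answer: -1

Derivation:
Step 1: flows [0->1,0->2,3->0,0->4] -> levels [7 7 1 9 9]
Step 2: flows [0=1,0->2,3->0,4->0] -> levels [8 7 2 8 8]
Step 3: flows [0->1,0->2,0=3,0=4] -> levels [6 8 3 8 8]
Step 4: flows [1->0,0->2,3->0,4->0] -> levels [8 7 4 7 7]
Step 5: flows [0->1,0->2,0->3,0->4] -> levels [4 8 5 8 8]
Step 6: flows [1->0,2->0,3->0,4->0] -> levels [8 7 4 7 7]
  -> period-2 cycle (repeats step 4); tank 0 never drops to <=2
Tank 0 never reaches <=2 within 15 steps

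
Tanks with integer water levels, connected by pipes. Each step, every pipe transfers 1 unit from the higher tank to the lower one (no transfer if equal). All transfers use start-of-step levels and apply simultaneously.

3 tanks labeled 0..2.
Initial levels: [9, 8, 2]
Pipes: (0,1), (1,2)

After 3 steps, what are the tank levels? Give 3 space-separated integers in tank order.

Answer: 7 7 5

Derivation:
Step 1: flows [0->1,1->2] -> levels [8 8 3]
Step 2: flows [0=1,1->2] -> levels [8 7 4]
Step 3: flows [0->1,1->2] -> levels [7 7 5]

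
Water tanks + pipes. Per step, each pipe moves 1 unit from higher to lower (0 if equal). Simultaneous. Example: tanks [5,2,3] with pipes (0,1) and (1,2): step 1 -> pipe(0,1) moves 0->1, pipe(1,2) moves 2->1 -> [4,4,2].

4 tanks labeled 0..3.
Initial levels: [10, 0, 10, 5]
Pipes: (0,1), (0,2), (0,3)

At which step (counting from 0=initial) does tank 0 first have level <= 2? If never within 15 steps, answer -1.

Answer: -1

Derivation:
Step 1: flows [0->1,0=2,0->3] -> levels [8 1 10 6]
Step 2: flows [0->1,2->0,0->3] -> levels [7 2 9 7]
Step 3: flows [0->1,2->0,0=3] -> levels [7 3 8 7]
Step 4: flows [0->1,2->0,0=3] -> levels [7 4 7 7]
Step 5: flows [0->1,0=2,0=3] -> levels [6 5 7 7]
Step 6: flows [0->1,2->0,3->0] -> levels [7 6 6 6]
Step 7: flows [0->1,0->2,0->3] -> levels [4 7 7 7]
Step 8: flows [1->0,2->0,3->0] -> levels [7 6 6 6]
  -> period-2 cycle (repeats step 6); tank 0 never drops to <=2
Tank 0 never reaches <=2 within 15 steps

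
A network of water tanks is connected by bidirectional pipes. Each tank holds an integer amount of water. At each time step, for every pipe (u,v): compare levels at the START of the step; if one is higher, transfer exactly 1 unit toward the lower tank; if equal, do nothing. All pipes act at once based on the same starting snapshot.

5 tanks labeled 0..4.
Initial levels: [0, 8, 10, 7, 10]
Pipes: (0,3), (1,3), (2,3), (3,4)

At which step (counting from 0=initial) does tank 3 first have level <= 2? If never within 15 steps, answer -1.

Step 1: flows [3->0,1->3,2->3,4->3] -> levels [1 7 9 9 9]
Step 2: flows [3->0,3->1,2=3,3=4] -> levels [2 8 9 7 9]
Step 3: flows [3->0,1->3,2->3,4->3] -> levels [3 7 8 9 8]
Step 4: flows [3->0,3->1,3->2,3->4] -> levels [4 8 9 5 9]
Step 5: flows [3->0,1->3,2->3,4->3] -> levels [5 7 8 7 8]
Step 6: flows [3->0,1=3,2->3,4->3] -> levels [6 7 7 8 7]
Step 7: flows [3->0,3->1,3->2,3->4] -> levels [7 8 8 4 8]
Step 8: flows [0->3,1->3,2->3,4->3] -> levels [6 7 7 8 7]
  -> period-2 cycle (repeats step 6); tank 3 never drops to <=2
Tank 3 never reaches <=2 within 15 steps

Answer: -1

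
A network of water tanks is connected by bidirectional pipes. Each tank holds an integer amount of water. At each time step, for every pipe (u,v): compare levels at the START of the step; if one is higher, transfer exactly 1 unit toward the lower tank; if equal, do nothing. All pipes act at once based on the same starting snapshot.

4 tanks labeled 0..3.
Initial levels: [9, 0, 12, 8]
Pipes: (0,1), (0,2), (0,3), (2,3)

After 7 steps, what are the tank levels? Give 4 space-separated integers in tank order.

Step 1: flows [0->1,2->0,0->3,2->3] -> levels [8 1 10 10]
Step 2: flows [0->1,2->0,3->0,2=3] -> levels [9 2 9 9]
Step 3: flows [0->1,0=2,0=3,2=3] -> levels [8 3 9 9]
Step 4: flows [0->1,2->0,3->0,2=3] -> levels [9 4 8 8]
Step 5: flows [0->1,0->2,0->3,2=3] -> levels [6 5 9 9]
Step 6: flows [0->1,2->0,3->0,2=3] -> levels [7 6 8 8]
Step 7: flows [0->1,2->0,3->0,2=3] -> levels [8 7 7 7]

Answer: 8 7 7 7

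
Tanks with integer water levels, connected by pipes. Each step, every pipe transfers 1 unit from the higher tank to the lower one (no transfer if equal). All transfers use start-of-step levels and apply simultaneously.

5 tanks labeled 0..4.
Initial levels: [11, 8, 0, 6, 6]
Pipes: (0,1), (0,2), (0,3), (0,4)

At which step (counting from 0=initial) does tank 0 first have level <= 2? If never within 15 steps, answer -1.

Step 1: flows [0->1,0->2,0->3,0->4] -> levels [7 9 1 7 7]
Step 2: flows [1->0,0->2,0=3,0=4] -> levels [7 8 2 7 7]
Step 3: flows [1->0,0->2,0=3,0=4] -> levels [7 7 3 7 7]
Step 4: flows [0=1,0->2,0=3,0=4] -> levels [6 7 4 7 7]
Step 5: flows [1->0,0->2,3->0,4->0] -> levels [8 6 5 6 6]
Step 6: flows [0->1,0->2,0->3,0->4] -> levels [4 7 6 7 7]
Step 7: flows [1->0,2->0,3->0,4->0] -> levels [8 6 5 6 6]
  -> period-2 cycle (repeats step 5); tank 0 never drops to <=2
Tank 0 never reaches <=2 within 15 steps

Answer: -1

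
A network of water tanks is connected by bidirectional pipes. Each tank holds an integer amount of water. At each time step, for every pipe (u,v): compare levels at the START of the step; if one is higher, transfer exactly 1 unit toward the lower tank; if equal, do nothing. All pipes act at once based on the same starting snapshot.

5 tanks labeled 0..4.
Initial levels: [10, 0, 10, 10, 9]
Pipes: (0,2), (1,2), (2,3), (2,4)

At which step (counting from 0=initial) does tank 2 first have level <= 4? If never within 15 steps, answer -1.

Step 1: flows [0=2,2->1,2=3,2->4] -> levels [10 1 8 10 10]
Step 2: flows [0->2,2->1,3->2,4->2] -> levels [9 2 10 9 9]
Step 3: flows [2->0,2->1,2->3,2->4] -> levels [10 3 6 10 10]
Step 4: flows [0->2,2->1,3->2,4->2] -> levels [9 4 8 9 9]
Step 5: flows [0->2,2->1,3->2,4->2] -> levels [8 5 10 8 8]
Step 6: flows [2->0,2->1,2->3,2->4] -> levels [9 6 6 9 9]
Step 7: flows [0->2,1=2,3->2,4->2] -> levels [8 6 9 8 8]
Step 8: flows [2->0,2->1,2->3,2->4] -> levels [9 7 5 9 9]
Step 9: flows [0->2,1->2,3->2,4->2] -> levels [8 6 9 8 8]
  -> period-2 cycle (repeats step 7); tank 2 never drops to <=4
Tank 2 never reaches <=4 within 15 steps

Answer: -1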